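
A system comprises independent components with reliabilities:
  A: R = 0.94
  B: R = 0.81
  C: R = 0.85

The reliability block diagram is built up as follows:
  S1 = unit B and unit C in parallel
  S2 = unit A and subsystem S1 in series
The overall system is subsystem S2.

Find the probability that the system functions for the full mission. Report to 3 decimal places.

Parallel (B and C): 1 − (1 − 0.81000)(1 − 0.85000) = 0.97150
Series (A and [0.97150]): 0.94000 × 0.97150 = 0.913

0.913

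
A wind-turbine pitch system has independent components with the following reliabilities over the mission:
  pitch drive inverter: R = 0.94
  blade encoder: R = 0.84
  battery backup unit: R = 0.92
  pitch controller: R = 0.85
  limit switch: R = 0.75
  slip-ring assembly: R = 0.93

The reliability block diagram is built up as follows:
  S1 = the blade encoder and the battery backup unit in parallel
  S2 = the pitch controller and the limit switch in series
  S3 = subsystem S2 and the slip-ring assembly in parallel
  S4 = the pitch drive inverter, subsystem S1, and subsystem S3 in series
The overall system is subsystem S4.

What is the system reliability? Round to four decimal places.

0.9044

Parallel (blade encoder and battery backup unit): 1 − (1 − 0.840000)(1 − 0.920000) = 0.987200
Series (pitch controller and limit switch): 0.850000 × 0.750000 = 0.637500
Parallel ([0.637500] and slip-ring assembly): 1 − (1 − 0.637500)(1 − 0.930000) = 0.974625
Series (pitch drive inverter, [0.987200], and [0.974625]): 0.940000 × 0.987200 × 0.974625 = 0.9044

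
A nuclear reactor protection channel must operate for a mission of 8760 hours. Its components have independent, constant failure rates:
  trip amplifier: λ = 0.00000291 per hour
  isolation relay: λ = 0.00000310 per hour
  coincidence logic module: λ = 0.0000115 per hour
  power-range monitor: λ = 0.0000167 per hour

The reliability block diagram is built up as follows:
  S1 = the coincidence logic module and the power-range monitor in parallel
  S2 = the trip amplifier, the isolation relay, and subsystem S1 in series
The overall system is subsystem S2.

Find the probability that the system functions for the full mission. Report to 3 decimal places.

R(trip amplifier) = exp(−0.00000291 × 8760) = 0.97483
R(isolation relay) = exp(−0.00000310 × 8760) = 0.97321
R(coincidence logic module) = exp(−0.0000115 × 8760) = 0.90417
R(power-range monitor) = exp(−0.0000167 × 8760) = 0.86391
Parallel (coincidence logic module and power-range monitor): 1 − (1 − 0.90417)(1 − 0.86391) = 0.98696
Series (trip amplifier, isolation relay, and [0.98696]): 0.97483 × 0.97321 × 0.98696 = 0.936

0.936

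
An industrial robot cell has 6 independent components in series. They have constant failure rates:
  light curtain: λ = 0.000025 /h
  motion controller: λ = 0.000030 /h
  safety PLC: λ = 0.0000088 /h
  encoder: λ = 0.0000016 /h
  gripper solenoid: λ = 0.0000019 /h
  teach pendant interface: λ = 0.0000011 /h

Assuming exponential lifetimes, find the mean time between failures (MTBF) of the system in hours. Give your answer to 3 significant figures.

14600

Series of exponential components: λ_sys = Σ λ_i
λ_sys = 0.000025 + 0.000030 + 0.0000088 + 0.0000016 + 0.0000019 + 0.0000011 = 6.8400e-05 /h
MTBF = 1 / λ_sys = 14600 h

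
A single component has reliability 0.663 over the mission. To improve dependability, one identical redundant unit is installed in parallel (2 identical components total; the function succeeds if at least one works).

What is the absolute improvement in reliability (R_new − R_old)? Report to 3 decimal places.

R_before = 0.663
R_after = 1 − (1 − 0.663)^2 = 0.886
ΔR = 0.886 − 0.663 = 0.223

0.223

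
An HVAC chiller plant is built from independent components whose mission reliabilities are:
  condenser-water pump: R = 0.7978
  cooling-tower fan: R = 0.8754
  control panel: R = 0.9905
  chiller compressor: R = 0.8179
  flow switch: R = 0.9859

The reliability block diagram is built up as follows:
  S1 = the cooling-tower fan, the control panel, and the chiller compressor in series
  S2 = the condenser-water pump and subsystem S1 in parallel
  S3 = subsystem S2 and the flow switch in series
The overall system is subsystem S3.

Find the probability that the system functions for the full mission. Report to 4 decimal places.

Series (cooling-tower fan, control panel, and chiller compressor): 0.875400 × 0.990500 × 0.817900 = 0.709188
Parallel (condenser-water pump and [0.709188]): 1 − (1 − 0.797800)(1 − 0.709188) = 0.941198
Series ([0.941198] and flow switch): 0.941198 × 0.985900 = 0.9279

0.9279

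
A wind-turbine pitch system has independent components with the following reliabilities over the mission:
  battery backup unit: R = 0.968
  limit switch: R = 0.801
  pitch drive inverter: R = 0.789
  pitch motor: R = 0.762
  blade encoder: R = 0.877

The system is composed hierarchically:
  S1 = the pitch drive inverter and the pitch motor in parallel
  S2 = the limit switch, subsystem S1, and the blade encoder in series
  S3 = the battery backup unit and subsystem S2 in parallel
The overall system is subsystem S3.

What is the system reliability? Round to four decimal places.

0.9894

Parallel (pitch drive inverter and pitch motor): 1 − (1 − 0.789000)(1 − 0.762000) = 0.949782
Series (limit switch, [0.949782], and blade encoder): 0.801000 × 0.949782 × 0.877000 = 0.667200
Parallel (battery backup unit and [0.667200]): 1 − (1 − 0.968000)(1 − 0.667200) = 0.9894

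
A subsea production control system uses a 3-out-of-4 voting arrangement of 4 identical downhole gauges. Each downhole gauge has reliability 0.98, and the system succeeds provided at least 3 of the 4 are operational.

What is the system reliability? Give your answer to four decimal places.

0.9977

R = Σ_{i=3}^{4} C(4,i) p^i (1−p)^{4−i} with p = 0.98
C(4,3)·0.98^3·0.02^1 = 0.075295
C(4,4)·0.98^4·0.02^0 = 0.922368
Sum = 0.9977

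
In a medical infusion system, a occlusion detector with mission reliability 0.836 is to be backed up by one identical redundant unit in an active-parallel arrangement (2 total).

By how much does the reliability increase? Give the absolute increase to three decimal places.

R_before = 0.836
R_after = 1 − (1 − 0.836)^2 = 0.973
ΔR = 0.973 − 0.836 = 0.137

0.137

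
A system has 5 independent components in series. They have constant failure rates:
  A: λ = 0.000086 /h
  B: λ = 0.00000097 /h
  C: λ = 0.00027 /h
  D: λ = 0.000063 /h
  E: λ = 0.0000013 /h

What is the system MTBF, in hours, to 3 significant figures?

Series of exponential components: λ_sys = Σ λ_i
λ_sys = 0.000086 + 0.00000097 + 0.00027 + 0.000063 + 0.0000013 = 4.2127e-04 /h
MTBF = 1 / λ_sys = 2370 h

2370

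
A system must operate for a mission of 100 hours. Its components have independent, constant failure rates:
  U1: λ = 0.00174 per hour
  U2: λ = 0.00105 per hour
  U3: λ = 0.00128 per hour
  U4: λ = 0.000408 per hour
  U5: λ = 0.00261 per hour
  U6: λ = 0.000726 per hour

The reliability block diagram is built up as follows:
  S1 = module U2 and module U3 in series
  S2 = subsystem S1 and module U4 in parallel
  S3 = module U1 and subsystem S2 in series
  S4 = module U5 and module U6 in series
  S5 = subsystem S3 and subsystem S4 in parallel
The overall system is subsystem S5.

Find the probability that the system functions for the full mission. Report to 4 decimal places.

R(U1) = exp(−0.00174 × 100) = 0.840297
R(U2) = exp(−0.00105 × 100) = 0.900325
R(U3) = exp(−0.00128 × 100) = 0.879853
R(U4) = exp(−0.000408 × 100) = 0.960021
R(U5) = exp(−0.00261 × 100) = 0.770281
R(U6) = exp(−0.000726 × 100) = 0.929973
Series (U2 and U3): 0.900325 × 0.879853 = 0.792154
Parallel ([0.792154] and U4): 1 − (1 − 0.792154)(1 − 0.960021) = 0.991691
Series (U1 and [0.991691]): 0.840297 × 0.991691 = 0.833315
Series (U5 and U6): 0.770281 × 0.929973 = 0.716341
Parallel ([0.833315] and [0.716341]): 1 − (1 − 0.833315)(1 − 0.716341) = 0.9527

0.9527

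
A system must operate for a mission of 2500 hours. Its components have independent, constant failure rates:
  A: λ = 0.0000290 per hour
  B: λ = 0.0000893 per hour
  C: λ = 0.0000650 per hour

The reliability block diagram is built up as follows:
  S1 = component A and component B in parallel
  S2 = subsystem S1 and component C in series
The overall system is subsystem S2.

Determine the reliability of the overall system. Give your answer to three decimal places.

R(A) = exp(−0.0000290 × 2500) = 0.93007
R(B) = exp(−0.0000893 × 2500) = 0.79991
R(C) = exp(−0.0000650 × 2500) = 0.85002
Parallel (A and B): 1 − (1 − 0.93007)(1 − 0.79991) = 0.98601
Series ([0.98601] and C): 0.98601 × 0.85002 = 0.838

0.838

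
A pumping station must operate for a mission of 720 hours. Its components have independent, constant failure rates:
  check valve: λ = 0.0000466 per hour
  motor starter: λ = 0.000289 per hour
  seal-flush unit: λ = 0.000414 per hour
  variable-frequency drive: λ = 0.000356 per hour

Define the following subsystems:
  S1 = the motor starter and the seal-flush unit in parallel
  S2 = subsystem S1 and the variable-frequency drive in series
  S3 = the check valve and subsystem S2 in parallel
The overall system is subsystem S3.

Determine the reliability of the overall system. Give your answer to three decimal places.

R(check valve) = exp(−0.0000466 × 720) = 0.96700
R(motor starter) = exp(−0.000289 × 720) = 0.81214
R(seal-flush unit) = exp(−0.000414 × 720) = 0.74224
R(variable-frequency drive) = exp(−0.000356 × 720) = 0.77389
Parallel (motor starter and seal-flush unit): 1 − (1 − 0.81214)(1 − 0.74224) = 0.95158
Series ([0.95158] and variable-frequency drive): 0.95158 × 0.77389 = 0.73642
Parallel (check valve and [0.73642]): 1 − (1 − 0.96700)(1 − 0.73642) = 0.991

0.991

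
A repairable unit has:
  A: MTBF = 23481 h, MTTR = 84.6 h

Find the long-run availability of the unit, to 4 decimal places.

A(A) = MTBF/(MTBF+MTTR) = 23481/(23481+84.6) = 0.9964

0.9964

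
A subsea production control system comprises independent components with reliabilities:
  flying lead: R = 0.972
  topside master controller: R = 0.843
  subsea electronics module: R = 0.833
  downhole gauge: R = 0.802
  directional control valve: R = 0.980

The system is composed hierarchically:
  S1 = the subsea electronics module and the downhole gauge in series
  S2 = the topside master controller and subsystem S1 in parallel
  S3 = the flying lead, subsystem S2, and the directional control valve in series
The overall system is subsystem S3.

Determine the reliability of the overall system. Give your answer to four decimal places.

0.9029

Series (subsea electronics module and downhole gauge): 0.833000 × 0.802000 = 0.668066
Parallel (topside master controller and [0.668066]): 1 − (1 − 0.843000)(1 − 0.668066) = 0.947886
Series (flying lead, [0.947886], and directional control valve): 0.972000 × 0.947886 × 0.980000 = 0.9029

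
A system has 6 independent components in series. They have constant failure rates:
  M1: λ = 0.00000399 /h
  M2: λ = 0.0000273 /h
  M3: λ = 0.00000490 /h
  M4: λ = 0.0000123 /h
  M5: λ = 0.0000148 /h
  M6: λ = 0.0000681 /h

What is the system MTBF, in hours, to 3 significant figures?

7610

Series of exponential components: λ_sys = Σ λ_i
λ_sys = 0.00000399 + 0.0000273 + 0.00000490 + 0.0000123 + 0.0000148 + 0.0000681 = 1.3139e-04 /h
MTBF = 1 / λ_sys = 7610 h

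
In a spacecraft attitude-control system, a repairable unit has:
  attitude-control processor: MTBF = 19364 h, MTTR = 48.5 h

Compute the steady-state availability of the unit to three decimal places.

A(attitude-control processor) = MTBF/(MTBF+MTTR) = 19364/(19364+48.5) = 0.998

0.998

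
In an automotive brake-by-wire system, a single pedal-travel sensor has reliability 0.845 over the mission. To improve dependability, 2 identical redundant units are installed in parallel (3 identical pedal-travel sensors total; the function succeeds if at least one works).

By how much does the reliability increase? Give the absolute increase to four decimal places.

0.1513

R_before = 0.845
R_after = 1 − (1 − 0.845)^3 = 0.9963
ΔR = 0.9963 − 0.845 = 0.1513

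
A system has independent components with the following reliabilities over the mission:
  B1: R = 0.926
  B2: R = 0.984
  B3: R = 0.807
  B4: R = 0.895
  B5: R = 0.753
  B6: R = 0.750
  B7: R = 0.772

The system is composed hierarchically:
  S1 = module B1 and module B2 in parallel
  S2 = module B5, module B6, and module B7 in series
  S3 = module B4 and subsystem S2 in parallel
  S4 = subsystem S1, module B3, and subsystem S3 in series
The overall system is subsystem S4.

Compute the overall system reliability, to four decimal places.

Parallel (B1 and B2): 1 − (1 − 0.926000)(1 − 0.984000) = 0.998816
Series (B5, B6, and B7): 0.753000 × 0.750000 × 0.772000 = 0.435987
Parallel (B4 and [0.435987]): 1 − (1 − 0.895000)(1 − 0.435987) = 0.940779
Series ([0.998816], B3, and [0.940779]): 0.998816 × 0.807000 × 0.940779 = 0.7583

0.7583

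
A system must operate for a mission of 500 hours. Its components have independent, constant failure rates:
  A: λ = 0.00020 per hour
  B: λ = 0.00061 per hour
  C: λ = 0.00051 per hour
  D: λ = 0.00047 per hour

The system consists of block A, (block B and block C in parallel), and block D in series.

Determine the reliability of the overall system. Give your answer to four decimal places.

R(A) = exp(−0.00020 × 500) = 0.904837
R(B) = exp(−0.00061 × 500) = 0.737123
R(C) = exp(−0.00051 × 500) = 0.774916
R(D) = exp(−0.00047 × 500) = 0.790571
Parallel (B and C): 1 − (1 − 0.737123)(1 − 0.774916) = 0.940831
Series (A, [0.940831], and D): 0.904837 × 0.940831 × 0.790571 = 0.6730

0.6730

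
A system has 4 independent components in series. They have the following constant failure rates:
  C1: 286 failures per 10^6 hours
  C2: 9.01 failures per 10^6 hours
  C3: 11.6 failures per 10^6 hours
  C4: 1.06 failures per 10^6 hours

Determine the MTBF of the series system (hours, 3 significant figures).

3250

Series of exponential components: λ_sys = Σ λ_i
λ_sys = 0.000286 + 0.00000901 + 0.0000116 + 0.00000106 = 3.0767e-04 /h
MTBF = 1 / λ_sys = 3250 h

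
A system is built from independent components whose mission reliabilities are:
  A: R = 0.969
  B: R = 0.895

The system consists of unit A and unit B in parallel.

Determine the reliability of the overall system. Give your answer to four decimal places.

Parallel (A and B): 1 − (1 − 0.969000)(1 − 0.895000) = 0.9967

0.9967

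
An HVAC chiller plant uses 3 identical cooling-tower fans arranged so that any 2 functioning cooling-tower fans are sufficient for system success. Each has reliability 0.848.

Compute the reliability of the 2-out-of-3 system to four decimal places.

0.9377

R = Σ_{i=2}^{3} C(3,i) p^i (1−p)^{3−i} with p = 0.848
C(3,2)·0.848^2·0.152^1 = 0.327911
C(3,3)·0.848^3·0.152^0 = 0.609800
Sum = 0.9377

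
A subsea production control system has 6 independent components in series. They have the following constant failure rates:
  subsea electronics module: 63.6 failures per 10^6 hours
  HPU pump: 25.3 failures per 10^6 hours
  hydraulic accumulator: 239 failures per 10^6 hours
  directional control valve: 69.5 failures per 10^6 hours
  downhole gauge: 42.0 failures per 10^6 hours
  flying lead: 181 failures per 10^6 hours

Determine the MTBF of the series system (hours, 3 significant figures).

Series of exponential components: λ_sys = Σ λ_i
λ_sys = 0.0000636 + 0.0000253 + 0.000239 + 0.0000695 + 0.0000420 + 0.000181 = 6.2040e-04 /h
MTBF = 1 / λ_sys = 1610 h

1610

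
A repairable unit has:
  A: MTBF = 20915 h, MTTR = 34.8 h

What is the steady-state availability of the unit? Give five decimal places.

A(A) = MTBF/(MTBF+MTTR) = 20915/(20915+34.8) = 0.99834

0.99834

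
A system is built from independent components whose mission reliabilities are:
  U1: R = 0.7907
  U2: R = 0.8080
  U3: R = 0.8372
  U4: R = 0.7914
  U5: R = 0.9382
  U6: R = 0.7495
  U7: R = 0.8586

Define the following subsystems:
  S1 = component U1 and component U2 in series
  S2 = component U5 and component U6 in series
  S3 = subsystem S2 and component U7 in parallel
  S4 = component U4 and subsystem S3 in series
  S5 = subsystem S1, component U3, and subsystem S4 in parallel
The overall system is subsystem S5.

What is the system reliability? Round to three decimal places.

0.986

Series (U1 and U2): 0.79070 × 0.80800 = 0.63889
Series (U5 and U6): 0.93820 × 0.74950 = 0.70318
Parallel ([0.70318] and U7): 1 − (1 − 0.70318)(1 − 0.85860) = 0.95803
Series (U4 and [0.95803]): 0.79140 × 0.95803 = 0.75818
Parallel ([0.63889], U3, and [0.75818]): 1 − (1 − 0.63889)(1 − 0.83720)(1 − 0.75818) = 0.986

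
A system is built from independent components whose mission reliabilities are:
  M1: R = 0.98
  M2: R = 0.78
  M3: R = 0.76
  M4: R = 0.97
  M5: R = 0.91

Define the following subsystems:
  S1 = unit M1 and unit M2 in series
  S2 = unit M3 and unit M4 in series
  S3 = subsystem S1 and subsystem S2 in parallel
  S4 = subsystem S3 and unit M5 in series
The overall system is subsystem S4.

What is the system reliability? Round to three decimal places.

0.854

Series (M1 and M2): 0.98000 × 0.78000 = 0.76440
Series (M3 and M4): 0.76000 × 0.97000 = 0.73720
Parallel ([0.76440] and [0.73720]): 1 − (1 − 0.76440)(1 − 0.73720) = 0.93808
Series ([0.93808] and M5): 0.93808 × 0.91000 = 0.854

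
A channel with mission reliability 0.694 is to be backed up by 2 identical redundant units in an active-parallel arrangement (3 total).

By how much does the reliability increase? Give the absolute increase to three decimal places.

R_before = 0.694
R_after = 1 − (1 − 0.694)^3 = 0.971
ΔR = 0.971 − 0.694 = 0.277

0.277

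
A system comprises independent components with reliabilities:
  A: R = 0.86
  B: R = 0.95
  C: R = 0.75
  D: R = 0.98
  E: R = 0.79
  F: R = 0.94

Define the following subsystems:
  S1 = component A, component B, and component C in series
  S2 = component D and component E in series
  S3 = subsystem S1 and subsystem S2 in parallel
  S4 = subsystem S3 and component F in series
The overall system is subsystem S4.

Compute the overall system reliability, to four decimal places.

0.8578

Series (A, B, and C): 0.860000 × 0.950000 × 0.750000 = 0.612750
Series (D and E): 0.980000 × 0.790000 = 0.774200
Parallel ([0.612750] and [0.774200]): 1 − (1 − 0.612750)(1 − 0.774200) = 0.912559
Series ([0.912559] and F): 0.912559 × 0.940000 = 0.8578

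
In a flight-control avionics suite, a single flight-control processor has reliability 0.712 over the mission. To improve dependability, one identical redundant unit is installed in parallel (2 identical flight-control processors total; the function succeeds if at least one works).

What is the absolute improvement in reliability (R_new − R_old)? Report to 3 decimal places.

0.205

R_before = 0.712
R_after = 1 − (1 − 0.712)^2 = 0.917
ΔR = 0.917 − 0.712 = 0.205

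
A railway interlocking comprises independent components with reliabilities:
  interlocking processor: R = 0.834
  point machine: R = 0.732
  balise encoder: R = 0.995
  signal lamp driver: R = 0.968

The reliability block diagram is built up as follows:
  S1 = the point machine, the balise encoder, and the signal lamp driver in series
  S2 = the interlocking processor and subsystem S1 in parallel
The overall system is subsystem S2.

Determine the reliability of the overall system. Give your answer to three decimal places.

0.951

Series (point machine, balise encoder, and signal lamp driver): 0.73200 × 0.99500 × 0.96800 = 0.70503
Parallel (interlocking processor and [0.70503]): 1 − (1 − 0.83400)(1 − 0.70503) = 0.951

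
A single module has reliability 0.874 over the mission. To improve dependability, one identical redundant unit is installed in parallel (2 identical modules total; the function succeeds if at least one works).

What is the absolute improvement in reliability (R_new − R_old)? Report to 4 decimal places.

R_before = 0.874
R_after = 1 − (1 − 0.874)^2 = 0.9841
ΔR = 0.9841 − 0.874 = 0.1101

0.1101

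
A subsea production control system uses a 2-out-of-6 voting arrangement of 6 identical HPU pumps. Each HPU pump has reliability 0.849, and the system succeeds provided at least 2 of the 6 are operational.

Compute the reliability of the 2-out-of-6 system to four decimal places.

R = Σ_{i=2}^{6} C(6,i) p^i (1−p)^{6−i} with p = 0.849
C(6,2)·0.849^2·0.151^4 = 0.005621
C(6,3)·0.849^3·0.151^3 = 0.042139
C(6,4)·0.849^4·0.151^2 = 0.177695
C(6,5)·0.849^5·0.151^1 = 0.399638
C(6,6)·0.849^6·0.151^0 = 0.374495
Sum = 0.9996

0.9996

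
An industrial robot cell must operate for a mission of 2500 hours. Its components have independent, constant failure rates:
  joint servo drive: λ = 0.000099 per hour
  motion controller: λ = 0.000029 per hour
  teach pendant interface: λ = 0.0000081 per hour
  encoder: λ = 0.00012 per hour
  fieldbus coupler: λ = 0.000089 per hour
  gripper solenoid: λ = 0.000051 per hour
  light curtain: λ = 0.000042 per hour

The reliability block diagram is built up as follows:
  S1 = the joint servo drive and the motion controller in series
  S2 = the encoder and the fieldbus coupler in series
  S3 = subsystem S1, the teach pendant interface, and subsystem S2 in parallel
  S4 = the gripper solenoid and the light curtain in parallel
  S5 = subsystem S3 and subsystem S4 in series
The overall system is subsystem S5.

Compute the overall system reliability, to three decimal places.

0.986

R(joint servo drive) = exp(−0.000099 × 2500) = 0.78075
R(motion controller) = exp(−0.000029 × 2500) = 0.93007
R(teach pendant interface) = exp(−0.0000081 × 2500) = 0.97995
R(encoder) = exp(−0.00012 × 2500) = 0.74082
R(fieldbus coupler) = exp(−0.000089 × 2500) = 0.80052
R(gripper solenoid) = exp(−0.000051 × 2500) = 0.88029
R(light curtain) = exp(−0.000042 × 2500) = 0.90032
Series (joint servo drive and motion controller): 0.78075 × 0.93007 = 0.72615
Series (encoder and fieldbus coupler): 0.74082 × 0.80052 = 0.59304
Parallel ([0.72615], teach pendant interface, and [0.59304]): 1 − (1 − 0.72615)(1 − 0.97995)(1 − 0.59304) = 0.99777
Parallel (gripper solenoid and light curtain): 1 − (1 − 0.88029)(1 − 0.90032) = 0.98807
Series ([0.99777] and [0.98807]): 0.99777 × 0.98807 = 0.986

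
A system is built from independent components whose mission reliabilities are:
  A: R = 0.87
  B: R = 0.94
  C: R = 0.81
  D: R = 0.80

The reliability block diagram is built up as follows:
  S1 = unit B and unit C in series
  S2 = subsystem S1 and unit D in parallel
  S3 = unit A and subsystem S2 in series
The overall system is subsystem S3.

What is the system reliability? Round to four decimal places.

Series (B and C): 0.940000 × 0.810000 = 0.761400
Parallel ([0.761400] and D): 1 − (1 − 0.761400)(1 − 0.800000) = 0.952280
Series (A and [0.952280]): 0.870000 × 0.952280 = 0.8285

0.8285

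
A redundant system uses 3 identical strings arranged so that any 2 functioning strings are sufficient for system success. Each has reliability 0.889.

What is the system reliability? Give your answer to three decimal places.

0.966

R = Σ_{i=2}^{3} C(3,i) p^i (1−p)^{3−i} with p = 0.889
C(3,2)·0.889^2·0.111^1 = 0.26318
C(3,3)·0.889^3·0.111^0 = 0.70260
Sum = 0.966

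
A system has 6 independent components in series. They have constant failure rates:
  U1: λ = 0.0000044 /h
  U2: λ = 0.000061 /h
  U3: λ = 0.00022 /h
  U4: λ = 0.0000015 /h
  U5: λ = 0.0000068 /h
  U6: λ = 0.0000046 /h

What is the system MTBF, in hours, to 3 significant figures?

3350

Series of exponential components: λ_sys = Σ λ_i
λ_sys = 0.0000044 + 0.000061 + 0.00022 + 0.0000015 + 0.0000068 + 0.0000046 = 2.9830e-04 /h
MTBF = 1 / λ_sys = 3350 h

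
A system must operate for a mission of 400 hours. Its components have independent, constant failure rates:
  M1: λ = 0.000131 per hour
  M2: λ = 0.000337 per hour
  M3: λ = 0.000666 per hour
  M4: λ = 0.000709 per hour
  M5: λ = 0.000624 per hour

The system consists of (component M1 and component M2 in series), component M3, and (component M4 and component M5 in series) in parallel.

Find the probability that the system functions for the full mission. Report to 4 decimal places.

0.9835

R(M1) = exp(−0.000131 × 400) = 0.948949
R(M2) = exp(−0.000337 × 400) = 0.873891
R(M3) = exp(−0.000666 × 400) = 0.766133
R(M4) = exp(−0.000709 × 400) = 0.753068
R(M5) = exp(−0.000624 × 400) = 0.779112
Series (M1 and M2): 0.948949 × 0.873891 = 0.829278
Series (M4 and M5): 0.753068 × 0.779112 = 0.586724
Parallel ([0.829278], M3, and [0.586724]): 1 − (1 − 0.829278)(1 − 0.766133)(1 − 0.586724) = 0.9835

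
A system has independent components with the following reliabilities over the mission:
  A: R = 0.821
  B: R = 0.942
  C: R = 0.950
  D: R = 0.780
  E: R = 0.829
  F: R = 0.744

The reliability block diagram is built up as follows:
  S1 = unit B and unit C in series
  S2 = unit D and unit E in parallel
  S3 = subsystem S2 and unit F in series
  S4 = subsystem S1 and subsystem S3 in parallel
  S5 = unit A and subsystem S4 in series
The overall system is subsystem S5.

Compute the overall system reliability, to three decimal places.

Series (B and C): 0.94200 × 0.95000 = 0.89490
Parallel (D and E): 1 − (1 − 0.78000)(1 − 0.82900) = 0.96238
Series ([0.96238] and F): 0.96238 × 0.74400 = 0.71601
Parallel ([0.89490] and [0.71601]): 1 − (1 − 0.89490)(1 − 0.71601) = 0.97015
Series (A and [0.97015]): 0.82100 × 0.97015 = 0.796

0.796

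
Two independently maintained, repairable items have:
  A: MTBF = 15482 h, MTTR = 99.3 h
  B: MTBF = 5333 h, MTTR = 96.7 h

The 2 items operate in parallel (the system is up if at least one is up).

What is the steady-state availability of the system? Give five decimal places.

0.99989

A(A) = MTBF/(MTBF+MTTR) = 15482/(15482+99.3) = 0.993627
A(B) = MTBF/(MTBF+MTTR) = 5333/(5333+96.7) = 0.982191
Parallel availability: 1 − (1 − 0.993627)(1 − 0.982191) = 0.99989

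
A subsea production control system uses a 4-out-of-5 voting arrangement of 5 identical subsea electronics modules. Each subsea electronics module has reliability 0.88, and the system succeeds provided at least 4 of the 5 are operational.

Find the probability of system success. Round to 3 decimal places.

0.888

R = Σ_{i=4}^{5} C(5,i) p^i (1−p)^{5−i} with p = 0.88
C(5,4)·0.88^4·0.12^1 = 0.35982
C(5,5)·0.88^5·0.12^0 = 0.52773
Sum = 0.888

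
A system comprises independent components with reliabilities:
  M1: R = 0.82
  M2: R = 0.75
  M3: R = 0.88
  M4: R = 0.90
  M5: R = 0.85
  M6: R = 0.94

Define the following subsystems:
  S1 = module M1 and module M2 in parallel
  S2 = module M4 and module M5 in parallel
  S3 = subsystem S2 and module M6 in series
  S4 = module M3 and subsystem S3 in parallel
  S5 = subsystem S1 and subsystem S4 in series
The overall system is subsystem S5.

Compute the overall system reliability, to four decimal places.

Parallel (M1 and M2): 1 − (1 − 0.820000)(1 − 0.750000) = 0.955000
Parallel (M4 and M5): 1 − (1 − 0.900000)(1 − 0.850000) = 0.985000
Series ([0.985000] and M6): 0.985000 × 0.940000 = 0.925900
Parallel (M3 and [0.925900]): 1 − (1 − 0.880000)(1 − 0.925900) = 0.991108
Series ([0.955000] and [0.991108]): 0.955000 × 0.991108 = 0.9465

0.9465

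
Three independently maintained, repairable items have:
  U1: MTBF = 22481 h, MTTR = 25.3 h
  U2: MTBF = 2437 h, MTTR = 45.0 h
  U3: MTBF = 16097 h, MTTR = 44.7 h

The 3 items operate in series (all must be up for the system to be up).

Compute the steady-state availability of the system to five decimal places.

A(U1) = MTBF/(MTBF+MTTR) = 22481/(22481+25.3) = 0.998876
A(U2) = MTBF/(MTBF+MTTR) = 2437/(2437+45.0) = 0.981869
A(U3) = MTBF/(MTBF+MTTR) = 16097/(16097+44.7) = 0.997231
Series availability: 0.998876 × 0.981869 × 0.997231 = 0.97805

0.97805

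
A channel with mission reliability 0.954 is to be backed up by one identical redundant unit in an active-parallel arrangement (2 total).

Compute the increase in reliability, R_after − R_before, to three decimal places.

R_before = 0.954
R_after = 1 − (1 − 0.954)^2 = 0.998
ΔR = 0.998 − 0.954 = 0.044

0.044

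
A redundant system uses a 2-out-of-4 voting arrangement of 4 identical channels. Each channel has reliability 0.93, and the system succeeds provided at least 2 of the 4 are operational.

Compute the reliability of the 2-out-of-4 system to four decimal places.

0.9987

R = Σ_{i=2}^{4} C(4,i) p^i (1−p)^{4−i} with p = 0.93
C(4,2)·0.93^2·0.07^2 = 0.025428
C(4,3)·0.93^3·0.07^1 = 0.225220
C(4,4)·0.93^4·0.07^0 = 0.748052
Sum = 0.9987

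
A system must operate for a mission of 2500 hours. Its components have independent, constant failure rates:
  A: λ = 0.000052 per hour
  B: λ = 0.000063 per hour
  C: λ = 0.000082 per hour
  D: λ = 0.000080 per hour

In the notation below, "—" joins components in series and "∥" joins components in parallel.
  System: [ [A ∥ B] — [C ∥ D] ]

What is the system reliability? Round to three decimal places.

0.949

R(A) = exp(−0.000052 × 2500) = 0.87810
R(B) = exp(−0.000063 × 2500) = 0.85428
R(C) = exp(−0.000082 × 2500) = 0.81465
R(D) = exp(−0.000080 × 2500) = 0.81873
Parallel (A and B): 1 − (1 − 0.87810)(1 − 0.85428) = 0.98224
Parallel (C and D): 1 − (1 − 0.81465)(1 − 0.81873) = 0.96640
Series ([0.98224] and [0.96640]): 0.98224 × 0.96640 = 0.949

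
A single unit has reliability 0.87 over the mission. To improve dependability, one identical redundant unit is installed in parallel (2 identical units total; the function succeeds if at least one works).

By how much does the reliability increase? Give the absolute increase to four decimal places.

R_before = 0.87
R_after = 1 − (1 − 0.87)^2 = 0.9831
ΔR = 0.9831 − 0.87 = 0.1131

0.1131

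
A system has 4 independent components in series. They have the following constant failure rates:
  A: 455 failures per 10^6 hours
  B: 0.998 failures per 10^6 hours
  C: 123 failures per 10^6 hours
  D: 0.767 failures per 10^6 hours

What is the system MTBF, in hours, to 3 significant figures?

Series of exponential components: λ_sys = Σ λ_i
λ_sys = 0.000455 + 0.000000998 + 0.000123 + 0.000000767 = 5.7976e-04 /h
MTBF = 1 / λ_sys = 1720 h

1720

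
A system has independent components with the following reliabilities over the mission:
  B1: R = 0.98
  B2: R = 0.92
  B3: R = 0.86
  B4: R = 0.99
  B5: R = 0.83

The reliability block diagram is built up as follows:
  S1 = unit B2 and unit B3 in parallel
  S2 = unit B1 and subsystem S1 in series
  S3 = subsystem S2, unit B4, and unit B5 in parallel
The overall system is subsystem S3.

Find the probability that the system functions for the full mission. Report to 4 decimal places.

0.9999

Parallel (B2 and B3): 1 − (1 − 0.920000)(1 − 0.860000) = 0.988800
Series (B1 and [0.988800]): 0.980000 × 0.988800 = 0.969024
Parallel ([0.969024], B4, and B5): 1 − (1 − 0.969024)(1 − 0.990000)(1 − 0.830000) = 0.9999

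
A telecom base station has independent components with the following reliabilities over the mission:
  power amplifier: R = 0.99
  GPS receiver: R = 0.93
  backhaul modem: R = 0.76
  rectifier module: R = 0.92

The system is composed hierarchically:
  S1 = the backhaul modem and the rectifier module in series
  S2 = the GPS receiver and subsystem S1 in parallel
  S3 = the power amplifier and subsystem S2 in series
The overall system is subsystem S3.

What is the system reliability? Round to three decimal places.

Series (backhaul modem and rectifier module): 0.76000 × 0.92000 = 0.69920
Parallel (GPS receiver and [0.69920]): 1 − (1 − 0.93000)(1 − 0.69920) = 0.97894
Series (power amplifier and [0.97894]): 0.99000 × 0.97894 = 0.969

0.969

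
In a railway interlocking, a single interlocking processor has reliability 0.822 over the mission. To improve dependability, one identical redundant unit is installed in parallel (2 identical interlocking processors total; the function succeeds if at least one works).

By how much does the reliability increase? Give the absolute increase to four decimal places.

0.1463

R_before = 0.822
R_after = 1 − (1 − 0.822)^2 = 0.9683
ΔR = 0.9683 − 0.822 = 0.1463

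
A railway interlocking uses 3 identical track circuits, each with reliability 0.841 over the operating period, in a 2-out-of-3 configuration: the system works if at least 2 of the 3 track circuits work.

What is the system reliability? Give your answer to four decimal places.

0.9322

R = Σ_{i=2}^{3} C(3,i) p^i (1−p)^{3−i} with p = 0.841
C(3,2)·0.841^2·0.159^1 = 0.337373
C(3,3)·0.841^3·0.159^0 = 0.594823
Sum = 0.9322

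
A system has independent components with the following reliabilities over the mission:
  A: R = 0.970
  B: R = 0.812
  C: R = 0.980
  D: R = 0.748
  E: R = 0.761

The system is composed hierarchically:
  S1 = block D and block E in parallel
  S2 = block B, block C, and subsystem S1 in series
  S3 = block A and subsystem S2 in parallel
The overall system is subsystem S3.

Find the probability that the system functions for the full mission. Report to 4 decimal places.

Parallel (D and E): 1 − (1 − 0.748000)(1 − 0.761000) = 0.939772
Series (B, C, and [0.939772]): 0.812000 × 0.980000 × 0.939772 = 0.747833
Parallel (A and [0.747833]): 1 − (1 − 0.970000)(1 − 0.747833) = 0.9924

0.9924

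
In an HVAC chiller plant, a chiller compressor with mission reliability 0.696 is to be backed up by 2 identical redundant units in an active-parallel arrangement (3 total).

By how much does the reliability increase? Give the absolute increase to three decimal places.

0.276

R_before = 0.696
R_after = 1 − (1 − 0.696)^3 = 0.972
ΔR = 0.972 − 0.696 = 0.276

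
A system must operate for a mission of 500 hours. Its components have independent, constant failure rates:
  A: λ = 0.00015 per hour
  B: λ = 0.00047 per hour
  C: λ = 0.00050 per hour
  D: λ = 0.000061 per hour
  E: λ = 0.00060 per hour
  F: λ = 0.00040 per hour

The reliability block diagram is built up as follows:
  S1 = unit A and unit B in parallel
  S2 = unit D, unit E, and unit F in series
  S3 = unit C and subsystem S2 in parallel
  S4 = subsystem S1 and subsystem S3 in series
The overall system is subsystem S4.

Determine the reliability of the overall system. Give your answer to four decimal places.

R(A) = exp(−0.00015 × 500) = 0.927743
R(B) = exp(−0.00047 × 500) = 0.790571
R(C) = exp(−0.00050 × 500) = 0.778801
R(D) = exp(−0.000061 × 500) = 0.969960
R(E) = exp(−0.00060 × 500) = 0.740818
R(F) = exp(−0.00040 × 500) = 0.818731
Parallel (A and B): 1 − (1 − 0.927743)(1 − 0.790571) = 0.984867
Series (D, E, and F): 0.969960 × 0.740818 × 0.818731 = 0.588310
Parallel (C and [0.588310]): 1 − (1 − 0.778801)(1 − 0.588310) = 0.908935
Series ([0.984867] and [0.908935]): 0.984867 × 0.908935 = 0.8952

0.8952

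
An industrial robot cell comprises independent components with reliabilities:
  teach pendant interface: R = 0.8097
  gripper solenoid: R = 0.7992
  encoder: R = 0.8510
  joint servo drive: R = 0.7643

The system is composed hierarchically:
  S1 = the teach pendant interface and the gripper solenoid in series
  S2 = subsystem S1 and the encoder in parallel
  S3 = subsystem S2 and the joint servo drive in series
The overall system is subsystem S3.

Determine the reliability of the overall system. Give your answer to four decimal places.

Series (teach pendant interface and gripper solenoid): 0.809700 × 0.799200 = 0.647112
Parallel ([0.647112] and encoder): 1 − (1 − 0.647112)(1 − 0.851000) = 0.947420
Series ([0.947420] and joint servo drive): 0.947420 × 0.764300 = 0.7241

0.7241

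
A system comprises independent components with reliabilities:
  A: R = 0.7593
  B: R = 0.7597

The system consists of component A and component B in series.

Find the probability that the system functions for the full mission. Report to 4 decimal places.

0.5768

Series (A and B): 0.759300 × 0.759700 = 0.5768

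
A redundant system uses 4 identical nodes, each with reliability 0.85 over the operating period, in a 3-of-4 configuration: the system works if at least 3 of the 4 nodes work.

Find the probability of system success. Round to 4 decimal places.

0.8905

R = Σ_{i=3}^{4} C(4,i) p^i (1−p)^{4−i} with p = 0.85
C(4,3)·0.85^3·0.15^1 = 0.368475
C(4,4)·0.85^4·0.15^0 = 0.522006
Sum = 0.8905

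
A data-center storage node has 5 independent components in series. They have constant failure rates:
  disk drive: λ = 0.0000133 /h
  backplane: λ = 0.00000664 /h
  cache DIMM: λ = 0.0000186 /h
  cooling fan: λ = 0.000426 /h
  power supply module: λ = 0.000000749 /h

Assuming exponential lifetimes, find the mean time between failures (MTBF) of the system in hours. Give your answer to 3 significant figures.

Series of exponential components: λ_sys = Σ λ_i
λ_sys = 0.0000133 + 0.00000664 + 0.0000186 + 0.000426 + 0.000000749 = 4.6529e-04 /h
MTBF = 1 / λ_sys = 2150 h

2150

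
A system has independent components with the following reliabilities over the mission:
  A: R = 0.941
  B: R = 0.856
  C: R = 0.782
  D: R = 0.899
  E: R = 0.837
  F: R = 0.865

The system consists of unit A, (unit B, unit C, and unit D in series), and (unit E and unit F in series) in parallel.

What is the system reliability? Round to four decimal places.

0.9935

Series (B, C, and D): 0.856000 × 0.782000 × 0.899000 = 0.601783
Series (E and F): 0.837000 × 0.865000 = 0.724005
Parallel (A, [0.601783], and [0.724005]): 1 − (1 − 0.941000)(1 − 0.601783)(1 − 0.724005) = 0.9935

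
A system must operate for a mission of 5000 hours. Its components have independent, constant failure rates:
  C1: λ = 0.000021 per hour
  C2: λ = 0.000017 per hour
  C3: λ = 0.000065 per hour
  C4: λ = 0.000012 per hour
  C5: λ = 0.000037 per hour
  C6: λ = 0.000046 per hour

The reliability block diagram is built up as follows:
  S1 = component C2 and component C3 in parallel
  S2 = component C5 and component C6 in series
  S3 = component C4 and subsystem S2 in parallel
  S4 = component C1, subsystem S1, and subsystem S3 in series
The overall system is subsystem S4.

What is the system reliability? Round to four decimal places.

0.8626

R(C1) = exp(−0.000021 × 5000) = 0.900325
R(C2) = exp(−0.000017 × 5000) = 0.918512
R(C3) = exp(−0.000065 × 5000) = 0.722527
R(C4) = exp(−0.000012 × 5000) = 0.941765
R(C5) = exp(−0.000037 × 5000) = 0.831104
R(C6) = exp(−0.000046 × 5000) = 0.794534
Parallel (C2 and C3): 1 − (1 − 0.918512)(1 − 0.722527) = 0.977389
Series (C5 and C6): 0.831104 × 0.794534 = 0.660340
Parallel (C4 and [0.660340]): 1 − (1 − 0.941765)(1 − 0.660340) = 0.980220
Series (C1, [0.977389], and [0.980220]): 0.900325 × 0.977389 × 0.980220 = 0.8626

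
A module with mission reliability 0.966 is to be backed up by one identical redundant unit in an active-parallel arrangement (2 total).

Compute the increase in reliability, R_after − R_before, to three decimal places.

0.033

R_before = 0.966
R_after = 1 − (1 − 0.966)^2 = 0.999
ΔR = 0.999 − 0.966 = 0.033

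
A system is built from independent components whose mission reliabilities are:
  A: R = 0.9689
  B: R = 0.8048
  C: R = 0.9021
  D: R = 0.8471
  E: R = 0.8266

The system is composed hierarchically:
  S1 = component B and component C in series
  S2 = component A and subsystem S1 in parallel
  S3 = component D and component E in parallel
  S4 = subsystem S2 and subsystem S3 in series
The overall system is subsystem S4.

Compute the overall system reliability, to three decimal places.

Series (B and C): 0.80480 × 0.90210 = 0.72601
Parallel (A and [0.72601]): 1 − (1 − 0.96890)(1 − 0.72601) = 0.99148
Parallel (D and E): 1 − (1 − 0.84710)(1 − 0.82660) = 0.97349
Series ([0.99148] and [0.97349]): 0.99148 × 0.97349 = 0.965

0.965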